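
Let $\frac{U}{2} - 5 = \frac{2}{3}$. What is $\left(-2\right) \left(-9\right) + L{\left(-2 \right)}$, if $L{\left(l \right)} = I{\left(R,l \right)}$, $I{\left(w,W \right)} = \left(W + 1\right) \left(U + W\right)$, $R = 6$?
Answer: $\frac{26}{3} \approx 8.6667$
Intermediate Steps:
$U = \frac{34}{3}$ ($U = 10 + 2 \cdot \frac{2}{3} = 10 + \frac{4}{3} = \frac{34}{3} \approx 11.333$)
$I{\left(w,W \right)} = \left(1 + W\right) \left(\frac{34}{3} + W\right)$ ($I{\left(w,W \right)} = \left(W + 1\right) \left(\frac{34}{3} + W\right) = \left(1 + W\right) \left(\frac{34}{3} + W\right)$)
$L{\left(l \right)} = \frac{34}{3} + l^{2} + \frac{37 l}{3}$
$\left(-2\right) \left(-9\right) + L{\left(-2 \right)} = \left(-2\right) \left(-9\right) + \left(\frac{34}{3} + \left(-2\right)^{2} + \frac{37}{3} \left(-2\right)\right) = 18 + \left(\frac{34}{3} + 4 - \frac{74}{3}\right) = 18 - \frac{28}{3} = \frac{26}{3}$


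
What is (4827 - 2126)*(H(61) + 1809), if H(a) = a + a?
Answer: 5215631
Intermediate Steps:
H(a) = 2*a
(4827 - 2126)*(H(61) + 1809) = (4827 - 2126)*(2*61 + 1809) = 2701*(122 + 1809) = 2701*1931 = 5215631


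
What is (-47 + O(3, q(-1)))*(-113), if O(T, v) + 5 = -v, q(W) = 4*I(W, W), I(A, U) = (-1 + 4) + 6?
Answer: 9944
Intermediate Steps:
I(A, U) = 9 (I(A, U) = 3 + 6 = 9)
q(W) = 36 (q(W) = 4*9 = 36)
O(T, v) = -5 - v
(-47 + O(3, q(-1)))*(-113) = (-47 + (-5 - 1*36))*(-113) = (-47 + (-5 - 36))*(-113) = (-47 - 41)*(-113) = -88*(-113) = 9944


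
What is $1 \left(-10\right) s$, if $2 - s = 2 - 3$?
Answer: $-30$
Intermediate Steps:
$s = 3$ ($s = 2 - \left(2 - 3\right) = 2 - -1 = 2 + 1 = 3$)
$1 \left(-10\right) s = 1 \left(-10\right) 3 = \left(-10\right) 3 = -30$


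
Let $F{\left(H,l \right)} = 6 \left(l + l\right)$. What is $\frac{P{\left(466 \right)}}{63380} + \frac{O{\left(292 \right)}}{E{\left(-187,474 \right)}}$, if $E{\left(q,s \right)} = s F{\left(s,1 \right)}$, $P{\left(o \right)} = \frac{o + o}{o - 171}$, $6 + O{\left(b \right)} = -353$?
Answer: $- \frac{1676739421}{26587276200} \approx -0.063066$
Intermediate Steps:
$F{\left(H,l \right)} = 12 l$ ($F{\left(H,l \right)} = 6 \cdot 2 l = 12 l$)
$O{\left(b \right)} = -359$ ($O{\left(b \right)} = -6 - 353 = -359$)
$P{\left(o \right)} = \frac{2 o}{-171 + o}$
$E{\left(q,s \right)} = 12 s$ ($E{\left(q,s \right)} = s 12 \cdot 1 = s 12 = 12 s$)
$\frac{P{\left(466 \right)}}{63380} + \frac{O{\left(292 \right)}}{E{\left(-187,474 \right)}} = \frac{2 \cdot 466 \frac{1}{-171 + 466}}{63380} - \frac{359}{12 \cdot 474} = 2 \cdot 466 \cdot \frac{1}{295} \cdot \frac{1}{63380} - \frac{359}{5688} = \frac{932}{295} \cdot \frac{1}{63380} - \frac{359}{5688} = \frac{233}{4674275} - \frac{359}{5688} = - \frac{1676739421}{26587276200}$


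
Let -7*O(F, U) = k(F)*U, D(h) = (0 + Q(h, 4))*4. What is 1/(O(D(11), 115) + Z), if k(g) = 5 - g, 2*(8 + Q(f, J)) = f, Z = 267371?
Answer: 7/1869872 ≈ 3.7436e-6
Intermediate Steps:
Q(f, J) = -8 + f/2
D(h) = -32 + 2*h (D(h) = (0 + (-8 + h/2))*4 = (-8 + h/2)*4 = -32 + 2*h)
O(F, U) = -U*(5 - F)/7 (O(F, U) = -(5 - F)*U/7 = -U*(5 - F)/7)
1/(O(D(11), 115) + Z) = 1/((⅐)*115*(-5 + (-32 + 2*11)) + 267371) = 1/((⅐)*115*(-5 + (-32 + 22)) + 267371) = 1/((⅐)*115*(-5 - 10) + 267371) = 1/((⅐)*115*(-15) + 267371) = 1/(-1725/7 + 267371) = 1/(1869872/7) = 7/1869872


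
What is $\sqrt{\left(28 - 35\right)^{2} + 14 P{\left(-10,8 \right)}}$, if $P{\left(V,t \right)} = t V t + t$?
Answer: $i \sqrt{8799} \approx 93.803 i$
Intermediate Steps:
$P{\left(V,t \right)} = t + V t^{2}$ ($P{\left(V,t \right)} = V t t + t = V t^{2} + t = t + V t^{2}$)
$\sqrt{\left(28 - 35\right)^{2} + 14 P{\left(-10,8 \right)}} = \sqrt{\left(28 - 35\right)^{2} + 14 \cdot 8 \left(1 - 80\right)} = \sqrt{\left(-7\right)^{2} + 14 \cdot 8 \left(1 - 80\right)} = \sqrt{49 + 14 \cdot 8 \left(-79\right)} = \sqrt{49 + 14 \left(-632\right)} = \sqrt{49 - 8848} = \sqrt{-8799} = i \sqrt{8799}$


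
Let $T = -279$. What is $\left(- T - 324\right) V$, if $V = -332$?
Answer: $14940$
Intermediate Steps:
$\left(- T - 324\right) V = \left(\left(-1\right) \left(-279\right) - 324\right) \left(-332\right) = \left(279 - 324\right) \left(-332\right) = \left(-45\right) \left(-332\right) = 14940$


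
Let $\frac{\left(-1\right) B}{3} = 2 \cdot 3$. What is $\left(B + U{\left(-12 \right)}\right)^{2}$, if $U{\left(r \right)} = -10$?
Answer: $784$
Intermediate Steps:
$B = -18$ ($B = - 3 \cdot 2 \cdot 3 = \left(-3\right) 6 = -18$)
$\left(B + U{\left(-12 \right)}\right)^{2} = \left(-18 - 10\right)^{2} = \left(-28\right)^{2} = 784$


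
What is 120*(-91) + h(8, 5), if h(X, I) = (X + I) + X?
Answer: -10899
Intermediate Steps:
h(X, I) = I + 2*X (h(X, I) = (I + X) + X = I + 2*X)
120*(-91) + h(8, 5) = 120*(-91) + (5 + 2*8) = -10920 + (5 + 16) = -10920 + 21 = -10899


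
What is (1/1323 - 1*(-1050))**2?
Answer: 1929740500801/1750329 ≈ 1.1025e+6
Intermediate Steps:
(1/1323 - 1*(-1050))**2 = (1/1323 + 1050)**2 = (1389151/1323)**2 = 1929740500801/1750329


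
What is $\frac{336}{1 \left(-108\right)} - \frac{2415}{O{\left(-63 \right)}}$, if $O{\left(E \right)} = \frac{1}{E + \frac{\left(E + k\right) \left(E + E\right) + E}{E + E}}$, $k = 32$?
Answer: $\frac{4064389}{18} \approx 2.258 \cdot 10^{5}$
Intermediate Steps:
$O{\left(E \right)} = \frac{1}{E + \frac{E + 2 E \left(32 + E\right)}{2 E}}$ ($O{\left(E \right)} = \frac{1}{E + \frac{\left(E + 32\right) \left(E + E\right) + E}{E + E}} = \frac{1}{E + \frac{\left(32 + E\right) 2 E + E}{2 E}} = \frac{1}{E + \left(2 E \left(32 + E\right) + E\right) \frac{1}{2 E}} = \frac{1}{E + \left(E + 2 E \left(32 + E\right)\right) \frac{1}{2 E}} = \frac{1}{E + \frac{E + 2 E \left(32 + E\right)}{2 E}}$)
$\frac{336}{1 \left(-108\right)} - \frac{2415}{O{\left(-63 \right)}} = \frac{336}{1 \left(-108\right)} - \frac{2415}{2 \frac{1}{65 + 4 \left(-63\right)}} = \frac{336}{-108} - \frac{2415}{2 \frac{1}{65 - 252}} = 336 \left(- \frac{1}{108}\right) - \frac{2415}{2 \frac{1}{-187}} = - \frac{28}{9} - \frac{2415}{2 \left(- \frac{1}{187}\right)} = - \frac{28}{9} - \frac{2415}{- \frac{2}{187}} = - \frac{28}{9} - - \frac{451605}{2} = - \frac{28}{9} + \frac{451605}{2} = \frac{4064389}{18}$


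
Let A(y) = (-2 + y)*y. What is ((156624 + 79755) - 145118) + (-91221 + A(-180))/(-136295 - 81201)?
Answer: 19848960917/217496 ≈ 91261.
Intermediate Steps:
A(y) = y*(-2 + y)
((156624 + 79755) - 145118) + (-91221 + A(-180))/(-136295 - 81201) = ((156624 + 79755) - 145118) + (-91221 - 180*(-2 - 180))/(-136295 - 81201) = (236379 - 145118) + (-91221 - 180*(-182))/(-217496) = 91261 + (-91221 + 32760)*(-1/217496) = 91261 - 58461*(-1/217496) = 91261 + 58461/217496 = 19848960917/217496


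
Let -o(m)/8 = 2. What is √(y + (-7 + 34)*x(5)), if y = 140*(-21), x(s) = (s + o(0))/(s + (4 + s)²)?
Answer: I*√21769782/86 ≈ 54.254*I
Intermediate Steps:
o(m) = -16 (o(m) = -8*2 = -16)
x(s) = (-16 + s)/(s + (4 + s)²) (x(s) = (s - 16)/(s + (4 + s)²) = (-16 + s)/(s + (4 + s)²))
y = -2940
√(y + (-7 + 34)*x(5)) = √(-2940 + (-7 + 34)*((-16 + 5)/(5 + (4 + 5)²))) = √(-2940 + 27*(-11/(5 + 9²))) = √(-2940 + 27*(-11/(5 + 81))) = √(-2940 + 27*(-11/86)) = √(-2940 - 297/86) = √(-253137/86) = I*√21769782/86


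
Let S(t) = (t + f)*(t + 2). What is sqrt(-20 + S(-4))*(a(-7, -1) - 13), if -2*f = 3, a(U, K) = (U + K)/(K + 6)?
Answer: -219*I/5 ≈ -43.8*I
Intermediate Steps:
a(U, K) = (K + U)/(6 + K)
f = -3/2 (f = -1/2*3 = -3/2 ≈ -1.5000)
S(t) = (2 + t)*(-3/2 + t) (S(t) = (t - 3/2)*(t + 2) = (-3/2 + t)*(2 + t) = (2 + t)*(-3/2 + t))
sqrt(-20 + S(-4))*(a(-7, -1) - 13) = sqrt(-20 + (-3 + (-4)**2 + (1/2)*(-4)))*((-1 - 7)/(6 - 1) - 13) = sqrt(-20 + (-3 + 16 - 2))*(-8/5 - 13) = sqrt(-20 + 11)*((1/5)*(-8) - 13) = sqrt(-9)*(-8/5 - 13) = (3*I)*(-73/5) = -219*I/5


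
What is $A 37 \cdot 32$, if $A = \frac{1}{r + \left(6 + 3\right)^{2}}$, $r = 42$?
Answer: $\frac{1184}{123} \approx 9.626$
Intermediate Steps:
$A = \frac{1}{123}$ ($A = \frac{1}{42 + \left(6 + 3\right)^{2}} = \frac{1}{42 + 9^{2}} = \frac{1}{42 + 81} = \frac{1}{123} \approx 0.0081301$)
$A 37 \cdot 32 = \frac{1}{123} \cdot 37 \cdot 32 = \frac{37}{123} \cdot 32 = \frac{1184}{123}$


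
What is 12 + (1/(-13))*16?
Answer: 140/13 ≈ 10.769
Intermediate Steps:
12 + (1/(-13))*16 = 12 + (1*(-1/13))*16 = 12 - 1/13*16 = 12 - 16/13 = 140/13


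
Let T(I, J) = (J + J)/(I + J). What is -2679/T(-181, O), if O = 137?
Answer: 58938/137 ≈ 430.20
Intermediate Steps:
T(I, J) = 2*J/(I + J) (T(I, J) = (2*J)/(I + J) = 2*J/(I + J))
-2679/T(-181, O) = -2679/(2*137/(-181 + 137)) = -2679/(2*137/(-44)) = -2679/(2*137*(-1/44)) = -2679/(-137/22) = -2679*(-22/137) = 58938/137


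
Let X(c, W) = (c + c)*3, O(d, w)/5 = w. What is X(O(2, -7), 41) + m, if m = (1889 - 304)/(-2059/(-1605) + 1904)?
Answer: -639631665/3057979 ≈ -209.17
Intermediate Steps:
O(d, w) = 5*w
X(c, W) = 6*c (X(c, W) = (2*c)*3 = 6*c)
m = 2543925/3057979 (m = 1585/(-2059*(-1/1605) + 1904) = 1585/(2059/1605 + 1904) = 1585/(3057979/1605) = 1585*(1605/3057979) = 2543925/3057979 ≈ 0.83190)
X(O(2, -7), 41) + m = 6*(5*(-7)) + 2543925/3057979 = 6*(-35) + 2543925/3057979 = -210 + 2543925/3057979 = -639631665/3057979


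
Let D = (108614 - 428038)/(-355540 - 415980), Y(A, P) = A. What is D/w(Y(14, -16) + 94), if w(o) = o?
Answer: 4991/1301940 ≈ 0.0038335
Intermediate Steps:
D = 4991/12055 (D = -319424/(-771520) = -319424*(-1/771520) = 4991/12055 ≈ 0.41402)
D/w(Y(14, -16) + 94) = 4991/(12055*(14 + 94)) = (4991/12055)/108 = (4991/12055)*(1/108) = 4991/1301940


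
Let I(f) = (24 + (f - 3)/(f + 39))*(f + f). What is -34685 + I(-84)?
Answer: -195209/5 ≈ -39042.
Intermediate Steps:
I(f) = 2*f*(24 + (-3 + f)/(39 + f)) (I(f) = (24 + (-3 + f)/(39 + f))*(2*f) = 2*f*(24 + (-3 + f)/(39 + f)))
-34685 + I(-84) = -34685 + 2*(-84)*(933 + 25*(-84))/(39 - 84) = -34685 + 2*(-84)*(933 - 2100)/(-45) = -34685 + 2*(-84)*(-1/45)*(-1167) = -34685 - 21784/5 = -195209/5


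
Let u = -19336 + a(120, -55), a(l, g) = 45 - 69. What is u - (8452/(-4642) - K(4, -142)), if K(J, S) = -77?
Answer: -45109051/2321 ≈ -19435.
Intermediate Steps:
a(l, g) = -24
u = -19360 (u = -19336 - 24 = -19360)
u - (8452/(-4642) - K(4, -142)) = -19360 - (8452/(-4642) - 1*(-77)) = -19360 - (8452*(-1/4642) + 77) = -19360 - (-4226/2321 + 77) = -19360 - 1*174491/2321 = -19360 - 174491/2321 = -45109051/2321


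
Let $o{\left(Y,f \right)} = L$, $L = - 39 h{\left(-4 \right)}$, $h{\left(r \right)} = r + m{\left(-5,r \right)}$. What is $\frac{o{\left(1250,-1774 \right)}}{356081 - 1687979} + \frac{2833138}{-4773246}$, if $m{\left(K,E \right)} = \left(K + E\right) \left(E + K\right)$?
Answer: $- \frac{626519463031}{1059579466818} \approx -0.59129$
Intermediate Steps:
$m{\left(K,E \right)} = \left(E + K\right)^{2}$ ($m{\left(K,E \right)} = \left(E + K\right) \left(E + K\right) = \left(E + K\right)^{2}$)
$h{\left(r \right)} = r + \left(-5 + r\right)^{2}$ ($h{\left(r \right)} = r + \left(r - 5\right)^{2} = r + \left(-5 + r\right)^{2}$)
$L = -3003$ ($L = - 39 \left(-4 + \left(-5 - 4\right)^{2}\right) = - 39 \left(-4 + \left(-9\right)^{2}\right) = - 39 \left(-4 + 81\right) = \left(-39\right) 77 = -3003$)
$o{\left(Y,f \right)} = -3003$
$\frac{o{\left(1250,-1774 \right)}}{356081 - 1687979} + \frac{2833138}{-4773246} = - \frac{3003}{356081 - 1687979} + \frac{2833138}{-4773246} = - \frac{3003}{-1331898} + 2833138 \left(- \frac{1}{4773246}\right) = \left(-3003\right) \left(- \frac{1}{1331898}\right) - \frac{1416569}{2386623} = \frac{1001}{443966} - \frac{1416569}{2386623} = - \frac{626519463031}{1059579466818}$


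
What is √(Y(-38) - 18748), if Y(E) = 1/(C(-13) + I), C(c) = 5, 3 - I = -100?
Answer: I*√6074349/18 ≈ 136.92*I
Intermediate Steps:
I = 103 (I = 3 - 1*(-100) = 3 + 100 = 103)
Y(E) = 1/108 (Y(E) = 1/(5 + 103) = 1/108)
√(Y(-38) - 18748) = √(1/108 - 18748) = √(-2024783/108) = I*√6074349/18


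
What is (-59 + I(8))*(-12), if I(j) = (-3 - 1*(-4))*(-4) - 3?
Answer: 792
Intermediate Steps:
I(j) = -7 (I(j) = (-3 + 4)*(-4) - 3 = 1*(-4) - 3 = -4 - 3 = -7)
(-59 + I(8))*(-12) = (-59 - 7)*(-12) = -66*(-12) = 792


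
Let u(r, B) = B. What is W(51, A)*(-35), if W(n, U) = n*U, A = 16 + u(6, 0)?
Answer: -28560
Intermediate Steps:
A = 16 (A = 16 + 0 = 16)
W(n, U) = U*n
W(51, A)*(-35) = (16*51)*(-35) = 816*(-35) = -28560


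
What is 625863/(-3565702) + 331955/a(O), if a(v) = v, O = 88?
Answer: 84542680819/22412984 ≈ 3772.0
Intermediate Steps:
625863/(-3565702) + 331955/a(O) = 625863/(-3565702) + 331955/88 = 625863*(-1/3565702) + 331955*(1/88) = -89409/509386 + 331955/88 = 84542680819/22412984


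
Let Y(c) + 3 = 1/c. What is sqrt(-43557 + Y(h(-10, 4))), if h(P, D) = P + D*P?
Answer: 7*I*sqrt(88898)/10 ≈ 208.71*I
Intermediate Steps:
Y(c) = -3 + 1/c
sqrt(-43557 + Y(h(-10, 4))) = sqrt(-43557 + (-3 + 1/(-10*(1 + 4)))) = sqrt(-43557 + (-3 + 1/(-10*5))) = sqrt(-43557 + (-3 + 1/(-50))) = sqrt(-43557 + (-3 - 1/50)) = sqrt(-43557 - 151/50) = sqrt(-2178001/50) = 7*I*sqrt(88898)/10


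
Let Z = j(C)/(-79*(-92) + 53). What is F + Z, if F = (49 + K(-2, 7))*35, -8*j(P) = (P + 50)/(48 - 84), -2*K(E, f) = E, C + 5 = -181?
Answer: 461222983/263556 ≈ 1750.0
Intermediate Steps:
C = -186 (C = -5 - 181 = -186)
K(E, f) = -E/2
j(P) = 25/144 + P/288 (j(P) = -(P + 50)/(8*(48 - 84)) = -(50 + P)/(8*(-36)) = -(50 + P)*(-1)/(8*36) = -(-25/18 - P/36)/8 = 25/144 + P/288)
Z = -17/263556 (Z = (25/144 + (1/288)*(-186))/(-79*(-92) + 53) = (25/144 - 31/48)/(7268 + 53) = -17/36/7321 = -17/36*1/7321 = -17/263556 ≈ -6.4502e-5)
F = 1750 (F = (49 - ½*(-2))*35 = (49 + 1)*35 = 50*35 = 1750)
F + Z = 1750 - 17/263556 = 461222983/263556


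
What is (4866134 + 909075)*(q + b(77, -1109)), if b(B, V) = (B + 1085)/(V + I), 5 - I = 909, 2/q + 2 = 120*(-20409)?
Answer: -747059329329445/224091003 ≈ -3.3337e+6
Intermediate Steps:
q = -1/1224541 (q = 2/(-2 + 120*(-20409)) = 2/(-2 - 2449080) = 2/(-2449082) = 2*(-1/2449082) = -1/1224541 ≈ -8.1663e-7)
I = -904 (I = 5 - 1*909 = 5 - 909 = -904)
b(B, V) = (1085 + B)/(-904 + V) (b(B, V) = (B + 1085)/(V - 904) = (1085 + B)/(-904 + V))
(4866134 + 909075)*(q + b(77, -1109)) = (4866134 + 909075)*(-1/1224541 + (1085 + 77)/(-904 - 1109)) = 5775209*(-1/1224541 + 1162/(-2013)) = 5775209*(-1/1224541 - 1/2013*1162) = 5775209*(-1/1224541 - 1162/2013) = 5775209*(-1422918655/2465001033) = -747059329329445/224091003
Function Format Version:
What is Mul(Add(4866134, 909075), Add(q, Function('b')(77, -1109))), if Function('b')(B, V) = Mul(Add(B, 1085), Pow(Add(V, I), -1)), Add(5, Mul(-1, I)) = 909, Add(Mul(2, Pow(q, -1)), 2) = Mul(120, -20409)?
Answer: Rational(-747059329329445, 224091003) ≈ -3.3337e+6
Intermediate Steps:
q = Rational(-1, 1224541) (q = Mul(2, Pow(Add(-2, Mul(120, -20409)), -1)) = Mul(2, Pow(Add(-2, -2449080), -1)) = Mul(2, Pow(-2449082, -1)) = Mul(2, Rational(-1, 2449082)) = Rational(-1, 1224541) ≈ -8.1663e-7)
I = -904 (I = Add(5, Mul(-1, 909)) = Add(5, -909) = -904)
Function('b')(B, V) = Mul(Pow(Add(-904, V), -1), Add(1085, B)) (Function('b')(B, V) = Mul(Add(B, 1085), Pow(Add(V, -904), -1)) = Mul(Add(1085, B), Pow(Add(-904, V), -1)) = Mul(Pow(Add(-904, V), -1), Add(1085, B)))
Mul(Add(4866134, 909075), Add(q, Function('b')(77, -1109))) = Mul(Add(4866134, 909075), Add(Rational(-1, 1224541), Mul(Pow(Add(-904, -1109), -1), Add(1085, 77)))) = Mul(5775209, Add(Rational(-1, 1224541), Mul(Pow(-2013, -1), 1162))) = Mul(5775209, Add(Rational(-1, 1224541), Mul(Rational(-1, 2013), 1162))) = Mul(5775209, Add(Rational(-1, 1224541), Rational(-1162, 2013))) = Mul(5775209, Rational(-1422918655, 2465001033)) = Rational(-747059329329445, 224091003)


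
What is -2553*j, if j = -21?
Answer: 53613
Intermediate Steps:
-2553*j = -2553*(-21) = 53613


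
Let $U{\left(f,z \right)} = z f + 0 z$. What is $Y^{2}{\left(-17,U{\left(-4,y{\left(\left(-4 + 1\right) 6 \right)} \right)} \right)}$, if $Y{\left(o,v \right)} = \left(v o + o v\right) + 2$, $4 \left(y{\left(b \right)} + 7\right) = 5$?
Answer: $608400$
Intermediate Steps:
$y{\left(b \right)} = - \frac{23}{4}$ ($y{\left(b \right)} = -7 + \frac{1}{4} \cdot 5 = -7 + \frac{5}{4} = - \frac{23}{4}$)
$U{\left(f,z \right)} = f z$ ($U{\left(f,z \right)} = f z + 0 = f z$)
$Y{\left(o,v \right)} = 2 + 2 o v$ ($Y{\left(o,v \right)} = \left(o v + o v\right) + 2 = 2 o v + 2 = 2 + 2 o v$)
$Y^{2}{\left(-17,U{\left(-4,y{\left(\left(-4 + 1\right) 6 \right)} \right)} \right)} = \left(2 + 2 \left(-17\right) \left(\left(-4\right) \left(- \frac{23}{4}\right)\right)\right)^{2} = \left(2 + 2 \left(-17\right) 23\right)^{2} = \left(2 - 782\right)^{2} = \left(-780\right)^{2} = 608400$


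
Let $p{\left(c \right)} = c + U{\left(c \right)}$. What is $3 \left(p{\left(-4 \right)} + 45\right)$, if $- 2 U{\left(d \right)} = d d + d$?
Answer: $105$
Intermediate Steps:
$U{\left(d \right)} = - \frac{d}{2} - \frac{d^{2}}{2}$ ($U{\left(d \right)} = - \frac{d d + d}{2} = - \frac{d^{2} + d}{2} = - \frac{d + d^{2}}{2} = - \frac{d}{2} - \frac{d^{2}}{2}$)
$p{\left(c \right)} = c - \frac{c \left(1 + c\right)}{2}$
$3 \left(p{\left(-4 \right)} + 45\right) = 3 \left(\frac{1}{2} \left(-4\right) \left(1 - -4\right) + 45\right) = 3 \left(\frac{1}{2} \left(-4\right) \left(1 + 4\right) + 45\right) = 3 \left(\frac{1}{2} \left(-4\right) 5 + 45\right) = 3 \left(-10 + 45\right) = 3 \cdot 35 = 105$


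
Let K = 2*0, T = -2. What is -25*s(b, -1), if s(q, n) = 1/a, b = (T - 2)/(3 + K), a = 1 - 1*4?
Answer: 25/3 ≈ 8.3333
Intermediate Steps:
a = -3 (a = 1 - 4 = -3)
K = 0
b = -4/3 (b = (-2 - 2)/(3 + 0) = -4/3 ≈ -1.3333)
s(q, n) = -⅓ (s(q, n) = 1/(-3) = -⅓)
-25*s(b, -1) = -25*(-⅓) = 25/3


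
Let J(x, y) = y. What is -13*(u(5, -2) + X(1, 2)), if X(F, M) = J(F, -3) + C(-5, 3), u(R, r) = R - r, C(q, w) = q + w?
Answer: -26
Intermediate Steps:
X(F, M) = -5 (X(F, M) = -3 + (-5 + 3) = -3 - 2 = -5)
-13*(u(5, -2) + X(1, 2)) = -13*((5 - 1*(-2)) - 5) = -13*((5 + 2) - 5) = -13*(7 - 5) = -13*2 = -26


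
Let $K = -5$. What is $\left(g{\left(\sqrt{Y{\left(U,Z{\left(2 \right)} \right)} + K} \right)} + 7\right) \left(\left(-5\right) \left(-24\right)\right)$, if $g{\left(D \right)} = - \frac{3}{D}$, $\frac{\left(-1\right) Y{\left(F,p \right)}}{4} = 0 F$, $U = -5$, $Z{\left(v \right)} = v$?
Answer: $840 + 72 i \sqrt{5} \approx 840.0 + 161.0 i$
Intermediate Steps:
$Y{\left(F,p \right)} = 0$ ($Y{\left(F,p \right)} = - 4 \cdot 0 F = \left(-4\right) 0 = 0$)
$\left(g{\left(\sqrt{Y{\left(U,Z{\left(2 \right)} \right)} + K} \right)} + 7\right) \left(\left(-5\right) \left(-24\right)\right) = \left(- \frac{3}{\sqrt{0 - 5}} + 7\right) \left(\left(-5\right) \left(-24\right)\right) = \left(- \frac{3}{\sqrt{-5}} + 7\right) 120 = \left(- \frac{3}{i \sqrt{5}} + 7\right) 120 = \left(- 3 \left(- \frac{i \sqrt{5}}{5}\right) + 7\right) 120 = \left(\frac{3 i \sqrt{5}}{5} + 7\right) 120 = \left(7 + \frac{3 i \sqrt{5}}{5}\right) 120 = 840 + 72 i \sqrt{5}$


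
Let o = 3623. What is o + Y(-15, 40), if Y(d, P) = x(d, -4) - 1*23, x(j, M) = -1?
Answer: 3599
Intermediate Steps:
Y(d, P) = -24 (Y(d, P) = -1 - 1*23 = -1 - 23 = -24)
o + Y(-15, 40) = 3623 - 24 = 3599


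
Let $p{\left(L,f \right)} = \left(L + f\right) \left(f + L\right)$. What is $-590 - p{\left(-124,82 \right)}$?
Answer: $-2354$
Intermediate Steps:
$p{\left(L,f \right)} = \left(L + f\right)^{2}$ ($p{\left(L,f \right)} = \left(L + f\right) \left(L + f\right) = \left(L + f\right)^{2}$)
$-590 - p{\left(-124,82 \right)} = -590 - \left(-124 + 82\right)^{2} = -590 - \left(-42\right)^{2} = -590 - 1764 = -2354$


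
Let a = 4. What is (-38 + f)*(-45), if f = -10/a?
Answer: 3645/2 ≈ 1822.5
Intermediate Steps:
f = -5/2 (f = -10/4 = -10*¼ = -5/2 ≈ -2.5000)
(-38 + f)*(-45) = (-38 - 5/2)*(-45) = -81/2*(-45) = 3645/2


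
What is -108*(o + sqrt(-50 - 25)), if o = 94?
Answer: -10152 - 540*I*sqrt(3) ≈ -10152.0 - 935.31*I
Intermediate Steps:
-108*(o + sqrt(-50 - 25)) = -108*(94 + sqrt(-50 - 25)) = -108*(94 + sqrt(-75)) = -108*(94 + 5*I*sqrt(3)) = -10152 - 540*I*sqrt(3)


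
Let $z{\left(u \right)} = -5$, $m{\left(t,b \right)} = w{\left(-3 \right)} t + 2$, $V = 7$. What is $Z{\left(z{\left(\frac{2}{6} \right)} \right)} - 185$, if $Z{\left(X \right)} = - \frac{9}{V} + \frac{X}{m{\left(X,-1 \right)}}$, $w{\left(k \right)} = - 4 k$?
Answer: $- \frac{75597}{406} \approx -186.2$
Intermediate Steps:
$m{\left(t,b \right)} = 2 + 12 t$ ($m{\left(t,b \right)} = \left(-4\right) \left(-3\right) t + 2 = 12 t + 2 = 2 + 12 t$)
$Z{\left(X \right)} = - \frac{9}{7} + \frac{X}{2 + 12 X}$
$Z{\left(z{\left(\frac{2}{6} \right)} \right)} - 185 = \frac{-18 - -505}{14 \left(1 + 6 \left(-5\right)\right)} - 185 = \frac{-18 + 505}{14 \left(1 - 30\right)} - 185 = \frac{1}{14} \frac{1}{-29} \cdot 487 - 185 = \frac{1}{14} \left(- \frac{1}{29}\right) 487 - 185 = - \frac{487}{406} - 185 = - \frac{75597}{406}$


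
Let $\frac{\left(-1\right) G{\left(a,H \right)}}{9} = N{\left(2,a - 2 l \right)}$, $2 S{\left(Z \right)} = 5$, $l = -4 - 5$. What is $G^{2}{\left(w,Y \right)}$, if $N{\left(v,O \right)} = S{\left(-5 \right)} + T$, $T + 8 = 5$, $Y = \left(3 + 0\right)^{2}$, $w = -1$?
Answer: $\frac{81}{4} \approx 20.25$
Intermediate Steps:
$l = -9$
$S{\left(Z \right)} = \frac{5}{2}$ ($S{\left(Z \right)} = \frac{1}{2} \cdot 5 = \frac{5}{2}$)
$Y = 9$ ($Y = 3^{2} = 9$)
$T = -3$ ($T = -8 + 5 = -3$)
$N{\left(v,O \right)} = - \frac{1}{2}$ ($N{\left(v,O \right)} = \frac{5}{2} - 3 = - \frac{1}{2}$)
$G{\left(a,H \right)} = \frac{9}{2}$ ($G{\left(a,H \right)} = \left(-9\right) \left(- \frac{1}{2}\right) = \frac{9}{2}$)
$G^{2}{\left(w,Y \right)} = \left(\frac{9}{2}\right)^{2} = \frac{81}{4}$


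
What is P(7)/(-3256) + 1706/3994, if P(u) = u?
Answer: 2763389/6502232 ≈ 0.42499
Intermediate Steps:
P(7)/(-3256) + 1706/3994 = 7/(-3256) + 1706/3994 = 7*(-1/3256) + 1706*(1/3994) = -7/3256 + 853/1997 = 2763389/6502232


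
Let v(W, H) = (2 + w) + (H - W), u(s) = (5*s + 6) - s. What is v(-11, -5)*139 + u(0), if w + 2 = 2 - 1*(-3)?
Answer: 1535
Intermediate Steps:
w = 3 (w = -2 + (2 - 1*(-3)) = -2 + (2 + 3) = -2 + 5 = 3)
u(s) = 6 + 4*s (u(s) = (6 + 5*s) - s = 6 + 4*s)
v(W, H) = 5 + H - W (v(W, H) = (2 + 3) + (H - W) = 5 + (H - W) = 5 + H - W)
v(-11, -5)*139 + u(0) = (5 - 5 - 1*(-11))*139 + (6 + 4*0) = (5 - 5 + 11)*139 + (6 + 0) = 11*139 + 6 = 1529 + 6 = 1535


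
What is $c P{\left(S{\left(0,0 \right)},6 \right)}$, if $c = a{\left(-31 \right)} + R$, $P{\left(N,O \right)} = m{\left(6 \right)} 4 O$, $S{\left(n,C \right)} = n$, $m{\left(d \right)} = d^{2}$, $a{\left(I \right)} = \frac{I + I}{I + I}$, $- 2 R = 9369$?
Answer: $-4046544$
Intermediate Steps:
$R = - \frac{9369}{2}$ ($R = \left(- \frac{1}{2}\right) 9369 = - \frac{9369}{2} \approx -4684.5$)
$a{\left(I \right)} = 1$ ($a{\left(I \right)} = \frac{2 I}{2 I} = 2 I \frac{1}{2 I} = 1$)
$P{\left(N,O \right)} = 144 O$ ($P{\left(N,O \right)} = 6^{2} \cdot 4 O = 36 \cdot 4 O = 144 O$)
$c = - \frac{9367}{2}$ ($c = 1 - \frac{9369}{2} = - \frac{9367}{2} \approx -4683.5$)
$c P{\left(S{\left(0,0 \right)},6 \right)} = - \frac{9367 \cdot 144 \cdot 6}{2} = \left(- \frac{9367}{2}\right) 864 = -4046544$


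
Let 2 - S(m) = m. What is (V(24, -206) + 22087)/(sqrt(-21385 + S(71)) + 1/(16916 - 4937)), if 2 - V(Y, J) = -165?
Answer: 266580666/3078572645215 - 3193369798014*I*sqrt(21454)/3078572645215 ≈ 8.6592e-5 - 151.93*I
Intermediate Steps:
V(Y, J) = 167 (V(Y, J) = 2 - 1*(-165) = 2 + 165 = 167)
S(m) = 2 - m
(V(24, -206) + 22087)/(sqrt(-21385 + S(71)) + 1/(16916 - 4937)) = (167 + 22087)/(sqrt(-21385 + (2 - 1*71)) + 1/(16916 - 4937)) = 22254/(sqrt(-21385 + (2 - 71)) + 1/11979) = 22254/(sqrt(-21385 - 69) + 1/11979) = 22254/(sqrt(-21454) + 1/11979) = 22254/(I*sqrt(21454) + 1/11979) = 22254/(1/11979 + I*sqrt(21454))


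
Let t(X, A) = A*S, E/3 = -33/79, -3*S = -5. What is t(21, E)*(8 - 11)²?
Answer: -1485/79 ≈ -18.797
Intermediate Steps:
S = 5/3 (S = -⅓*(-5) = 5/3 ≈ 1.6667)
E = -99/79 (E = 3*(-33/79) = -99/79 ≈ -1.2532)
t(X, A) = 5*A/3 (t(X, A) = A*(5/3) = 5*A/3)
t(21, E)*(8 - 11)² = ((5/3)*(-99/79))*(8 - 11)² = -165/79*(-3)² = -165/79*9 = -1485/79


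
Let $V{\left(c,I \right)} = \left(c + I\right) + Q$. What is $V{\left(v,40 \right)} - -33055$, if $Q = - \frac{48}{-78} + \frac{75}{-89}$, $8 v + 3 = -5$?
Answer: $\frac{38289495}{1157} \approx 33094.0$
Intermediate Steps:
$v = -1$ ($v = - \frac{3}{8} + \frac{1}{8} \left(-5\right) = - \frac{3}{8} - \frac{5}{8} = -1$)
$Q = - \frac{263}{1157}$ ($Q = \left(-48\right) \left(- \frac{1}{78}\right) + 75 \left(- \frac{1}{89}\right) = \frac{8}{13} - \frac{75}{89} = - \frac{263}{1157} \approx -0.22731$)
$V{\left(c,I \right)} = - \frac{263}{1157} + I + c$ ($V{\left(c,I \right)} = \left(c + I\right) - \frac{263}{1157} = \left(I + c\right) - \frac{263}{1157} = - \frac{263}{1157} + I + c$)
$V{\left(v,40 \right)} - -33055 = \left(- \frac{263}{1157} + 40 - 1\right) - -33055 = \frac{44860}{1157} + 33055 = \frac{38289495}{1157}$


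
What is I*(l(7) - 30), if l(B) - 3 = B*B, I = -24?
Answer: -528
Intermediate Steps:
l(B) = 3 + B² (l(B) = 3 + B*B = 3 + B²)
I*(l(7) - 30) = -24*((3 + 7²) - 30) = -24*((3 + 49) - 30) = -24*(52 - 30) = -24*22 = -528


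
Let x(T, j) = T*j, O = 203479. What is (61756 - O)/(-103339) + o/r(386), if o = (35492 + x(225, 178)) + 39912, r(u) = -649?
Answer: -11838922679/67067011 ≈ -176.52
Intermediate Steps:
o = 115454 (o = (35492 + 225*178) + 39912 = (35492 + 40050) + 39912 = 75542 + 39912 = 115454)
(61756 - O)/(-103339) + o/r(386) = (61756 - 1*203479)/(-103339) + 115454/(-649) = (61756 - 203479)*(-1/103339) + 115454*(-1/649) = -141723*(-1/103339) - 115454/649 = 141723/103339 - 115454/649 = -11838922679/67067011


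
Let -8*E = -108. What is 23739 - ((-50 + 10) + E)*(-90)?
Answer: 21354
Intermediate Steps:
E = 27/2 (E = -⅛*(-108) = 27/2 ≈ 13.500)
23739 - ((-50 + 10) + E)*(-90) = 23739 - ((-50 + 10) + 27/2)*(-90) = 23739 - (-40 + 27/2)*(-90) = 23739 - (-53)*(-90)/2 = 23739 - 1*2385 = 23739 - 2385 = 21354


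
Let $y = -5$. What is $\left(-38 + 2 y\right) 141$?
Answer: $-6768$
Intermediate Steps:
$\left(-38 + 2 y\right) 141 = \left(-38 + 2 \left(-5\right)\right) 141 = \left(-38 - 10\right) 141 = \left(-48\right) 141 = -6768$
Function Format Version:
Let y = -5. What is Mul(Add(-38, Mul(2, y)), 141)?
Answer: -6768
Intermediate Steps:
Mul(Add(-38, Mul(2, y)), 141) = Mul(Add(-38, Mul(2, -5)), 141) = Mul(Add(-38, -10), 141) = Mul(-48, 141) = -6768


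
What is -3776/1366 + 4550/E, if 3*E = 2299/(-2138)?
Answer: -19936807612/1570217 ≈ -12697.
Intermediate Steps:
E = -2299/6414 (E = (2299/(-2138))/3 = (2299*(-1/2138))/3 = (⅓)*(-2299/2138) = -2299/6414 ≈ -0.35843)
-3776/1366 + 4550/E = -3776/1366 + 4550/(-2299/6414) = -3776*1/1366 + 4550*(-6414/2299) = -1888/683 - 29183700/2299 = -19936807612/1570217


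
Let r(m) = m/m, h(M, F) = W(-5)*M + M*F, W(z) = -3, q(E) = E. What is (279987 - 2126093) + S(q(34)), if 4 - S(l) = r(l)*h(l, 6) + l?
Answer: -1846238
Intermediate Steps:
h(M, F) = -3*M + F*M (h(M, F) = -3*M + M*F = -3*M + F*M)
r(m) = 1
S(l) = 4 - 4*l (S(l) = 4 - (1*(l*(-3 + 6)) + l) = 4 - (1*(l*3) + l) = 4 - (1*(3*l) + l) = 4 - (3*l + l) = 4 - 4*l)
(279987 - 2126093) + S(q(34)) = (279987 - 2126093) + (4 - 4*34) = -1846106 + (4 - 136) = -1846106 - 132 = -1846238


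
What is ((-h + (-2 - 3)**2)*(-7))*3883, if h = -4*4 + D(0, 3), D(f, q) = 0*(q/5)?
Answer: -1114421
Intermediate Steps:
D(f, q) = 0 (D(f, q) = 0*(q*(1/5)) = 0*(q/5) = 0)
h = -16 (h = -4*4 + 0 = -16 + 0 = -16)
((-h + (-2 - 3)**2)*(-7))*3883 = ((-1*(-16) + (-2 - 3)**2)*(-7))*3883 = ((16 + (-5)**2)*(-7))*3883 = ((16 + 25)*(-7))*3883 = (41*(-7))*3883 = -287*3883 = -1114421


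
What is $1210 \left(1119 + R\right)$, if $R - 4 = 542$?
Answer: $2014650$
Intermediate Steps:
$R = 546$ ($R = 4 + 542 = 546$)
$1210 \left(1119 + R\right) = 1210 \left(1119 + 546\right) = 1210 \cdot 1665 = 2014650$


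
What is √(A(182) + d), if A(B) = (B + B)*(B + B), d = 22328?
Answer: 2*√38706 ≈ 393.48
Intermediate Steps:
A(B) = 4*B² (A(B) = (2*B)*(2*B) = 4*B²)
√(A(182) + d) = √(4*182² + 22328) = √(4*33124 + 22328) = √(132496 + 22328) = √154824 = 2*√38706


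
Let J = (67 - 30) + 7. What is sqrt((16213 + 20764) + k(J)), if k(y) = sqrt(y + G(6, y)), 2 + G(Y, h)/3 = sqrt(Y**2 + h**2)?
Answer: sqrt(36977 + sqrt(2)*sqrt(19 + 3*sqrt(493))) ≈ 192.33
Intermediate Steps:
G(Y, h) = -6 + 3*sqrt(Y**2 + h**2)
J = 44 (J = 37 + 7 = 44)
k(y) = sqrt(-6 + y + 3*sqrt(36 + y**2)) (k(y) = sqrt(y + (-6 + 3*sqrt(6**2 + y**2))) = sqrt(y + (-6 + 3*sqrt(36 + y**2))) = sqrt(-6 + y + 3*sqrt(36 + y**2)))
sqrt((16213 + 20764) + k(J)) = sqrt((16213 + 20764) + sqrt(-6 + 44 + 3*sqrt(36 + 44**2))) = sqrt(36977 + sqrt(-6 + 44 + 3*sqrt(36 + 1936))) = sqrt(36977 + sqrt(-6 + 44 + 3*sqrt(1972))) = sqrt(36977 + sqrt(-6 + 44 + 3*(2*sqrt(493)))) = sqrt(36977 + sqrt(-6 + 44 + 6*sqrt(493))) = sqrt(36977 + sqrt(38 + 6*sqrt(493)))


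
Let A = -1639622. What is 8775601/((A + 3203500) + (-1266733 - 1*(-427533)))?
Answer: 8775601/724678 ≈ 12.110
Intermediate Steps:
8775601/((A + 3203500) + (-1266733 - 1*(-427533))) = 8775601/((-1639622 + 3203500) + (-1266733 - 1*(-427533))) = 8775601/(1563878 + (-1266733 + 427533)) = 8775601/(1563878 - 839200) = 8775601/724678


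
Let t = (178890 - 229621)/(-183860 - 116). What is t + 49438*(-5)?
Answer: -45476976709/183976 ≈ -2.4719e+5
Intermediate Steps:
t = 50731/183976 (t = -50731/(-183976) = -50731*(-1/183976) = 50731/183976 ≈ 0.27575)
t + 49438*(-5) = 50731/183976 + 49438*(-5) = 50731/183976 - 247190 = -45476976709/183976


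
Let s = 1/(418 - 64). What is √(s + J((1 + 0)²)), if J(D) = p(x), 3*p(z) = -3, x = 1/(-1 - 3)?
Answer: I*√124962/354 ≈ 0.99859*I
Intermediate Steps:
x = -¼ (x = 1/(-4) = -¼ ≈ -0.25000)
p(z) = -1 (p(z) = (⅓)*(-3) = -1)
J(D) = -1
s = 1/354 ≈ 0.0028249
√(s + J((1 + 0)²)) = √(1/354 - 1) = √(-353/354) = I*√124962/354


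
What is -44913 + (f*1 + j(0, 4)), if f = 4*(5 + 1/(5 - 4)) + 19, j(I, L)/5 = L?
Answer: -44850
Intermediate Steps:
j(I, L) = 5*L
f = 43 (f = 4*(5 + 1/1) + 19 = 4*(5 + 1) + 19 = 4*6 + 19 = 24 + 19 = 43)
-44913 + (f*1 + j(0, 4)) = -44913 + (43*1 + 5*4) = -44913 + (43 + 20) = -44913 + 63 = -44850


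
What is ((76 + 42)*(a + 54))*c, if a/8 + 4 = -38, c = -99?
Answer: 3294324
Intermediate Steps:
a = -336 (a = -32 + 8*(-38) = -32 - 304 = -336)
((76 + 42)*(a + 54))*c = ((76 + 42)*(-336 + 54))*(-99) = (118*(-282))*(-99) = -33276*(-99) = 3294324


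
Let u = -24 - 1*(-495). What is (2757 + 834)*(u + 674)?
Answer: 4111695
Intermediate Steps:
u = 471 (u = -24 + 495 = 471)
(2757 + 834)*(u + 674) = (2757 + 834)*(471 + 674) = 3591*1145 = 4111695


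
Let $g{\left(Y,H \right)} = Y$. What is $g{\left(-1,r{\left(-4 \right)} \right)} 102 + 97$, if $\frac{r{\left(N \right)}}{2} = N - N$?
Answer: $-5$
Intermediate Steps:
$r{\left(N \right)} = 0$ ($r{\left(N \right)} = 2 \left(N - N\right) = 2 \cdot 0 = 0$)
$g{\left(-1,r{\left(-4 \right)} \right)} 102 + 97 = \left(-1\right) 102 + 97 = -102 + 97 = -5$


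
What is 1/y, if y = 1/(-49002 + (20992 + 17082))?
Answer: -10928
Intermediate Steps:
y = -1/10928 (y = 1/(-49002 + 38074) = 1/(-10928) = -1/10928 ≈ -9.1508e-5)
1/y = 1/(-1/10928) = -10928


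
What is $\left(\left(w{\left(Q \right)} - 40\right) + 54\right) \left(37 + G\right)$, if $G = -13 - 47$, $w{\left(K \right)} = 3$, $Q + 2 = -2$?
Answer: $-391$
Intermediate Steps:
$Q = -4$ ($Q = -2 - 2 = -4$)
$G = -60$
$\left(\left(w{\left(Q \right)} - 40\right) + 54\right) \left(37 + G\right) = \left(\left(3 - 40\right) + 54\right) \left(37 - 60\right) = \left(-37 + 54\right) \left(-23\right) = 17 \left(-23\right) = -391$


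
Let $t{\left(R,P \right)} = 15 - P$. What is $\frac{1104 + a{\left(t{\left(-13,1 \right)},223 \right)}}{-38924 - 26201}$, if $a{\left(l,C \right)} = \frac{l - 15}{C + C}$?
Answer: $- \frac{492383}{29045750} \approx -0.016952$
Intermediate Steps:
$a{\left(l,C \right)} = \frac{-15 + l}{2 C}$
$\frac{1104 + a{\left(t{\left(-13,1 \right)},223 \right)}}{-38924 - 26201} = \frac{1104 + \frac{-15 + \left(15 - 1\right)}{2 \cdot 223}}{-38924 - 26201} = \frac{1104 + \frac{1}{2} \cdot \frac{1}{223} \left(-15 + \left(15 - 1\right)\right)}{-65125} = \left(1104 + \frac{1}{2} \cdot \frac{1}{223} \left(-15 + 14\right)\right) \left(- \frac{1}{65125}\right) = \left(1104 + \frac{1}{2} \cdot \frac{1}{223} \left(-1\right)\right) \left(- \frac{1}{65125}\right) = \left(1104 - \frac{1}{446}\right) \left(- \frac{1}{65125}\right) = \frac{492383}{446} \left(- \frac{1}{65125}\right) = - \frac{492383}{29045750}$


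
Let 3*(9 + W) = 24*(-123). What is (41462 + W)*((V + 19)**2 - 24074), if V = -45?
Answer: -946893662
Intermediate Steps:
W = -993 (W = -9 + (24*(-123))/3 = -9 + (1/3)*(-2952) = -9 - 984 = -993)
(41462 + W)*((V + 19)**2 - 24074) = (41462 - 993)*((-45 + 19)**2 - 24074) = 40469*((-26)**2 - 24074) = 40469*(676 - 24074) = 40469*(-23398) = -946893662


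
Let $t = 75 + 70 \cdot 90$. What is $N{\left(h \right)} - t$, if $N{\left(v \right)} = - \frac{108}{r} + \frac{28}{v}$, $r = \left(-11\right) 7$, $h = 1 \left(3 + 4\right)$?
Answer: $- \frac{490459}{77} \approx -6369.6$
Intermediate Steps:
$h = 7$ ($h = 1 \cdot 7 = 7$)
$r = -77$
$N{\left(v \right)} = \frac{108}{77} + \frac{28}{v}$ ($N{\left(v \right)} = - \frac{108}{-77} + \frac{28}{v} = \left(-108\right) \left(- \frac{1}{77}\right) + \frac{28}{v} = \frac{108}{77} + \frac{28}{v}$)
$t = 6375$ ($t = 75 + 6300 = 6375$)
$N{\left(h \right)} - t = \left(\frac{108}{77} + \frac{28}{7}\right) - 6375 = \left(\frac{108}{77} + 28 \cdot \frac{1}{7}\right) - 6375 = \left(\frac{108}{77} + 4\right) - 6375 = \frac{416}{77} - 6375 = - \frac{490459}{77}$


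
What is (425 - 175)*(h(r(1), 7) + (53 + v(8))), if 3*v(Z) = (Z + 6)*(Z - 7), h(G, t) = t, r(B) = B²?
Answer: 48500/3 ≈ 16167.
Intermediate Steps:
v(Z) = (-7 + Z)*(6 + Z)/3 (v(Z) = ((Z + 6)*(Z - 7))/3 = ((6 + Z)*(-7 + Z))/3 = ((-7 + Z)*(6 + Z))/3 = (-7 + Z)*(6 + Z)/3)
(425 - 175)*(h(r(1), 7) + (53 + v(8))) = (425 - 175)*(7 + (53 + (-14 - ⅓*8 + (⅓)*8²))) = 250*(7 + (53 + (-14 - 8/3 + (⅓)*64))) = 250*(7 + (53 + (-14 - 8/3 + 64/3))) = 250*(7 + (53 + 14/3)) = 250*(7 + 173/3) = 250*(194/3) = 48500/3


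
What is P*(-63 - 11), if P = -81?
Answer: 5994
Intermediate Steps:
P*(-63 - 11) = -81*(-63 - 11) = -81*(-74) = 5994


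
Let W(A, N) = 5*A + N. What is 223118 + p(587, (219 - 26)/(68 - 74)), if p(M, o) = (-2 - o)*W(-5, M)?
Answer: 720215/3 ≈ 2.4007e+5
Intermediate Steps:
W(A, N) = N + 5*A
p(M, o) = (-25 + M)*(-2 - o) (p(M, o) = (-2 - o)*(M + 5*(-5)) = (-2 - o)*(M - 25) = (-2 - o)*(-25 + M) = (-25 + M)*(-2 - o))
223118 + p(587, (219 - 26)/(68 - 74)) = 223118 - (-25 + 587)*(2 + (219 - 26)/(68 - 74)) = 223118 - 1*562*(2 + 193/(-6)) = 223118 - 1*562*(2 + 193*(-⅙)) = 223118 - 1*562*(2 - 193/6) = 223118 - 1*562*(-181/6) = 223118 + 50861/3 = 720215/3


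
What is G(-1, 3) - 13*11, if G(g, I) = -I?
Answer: -146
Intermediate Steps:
G(-1, 3) - 13*11 = -1*3 - 13*11 = -3 - 143 = -146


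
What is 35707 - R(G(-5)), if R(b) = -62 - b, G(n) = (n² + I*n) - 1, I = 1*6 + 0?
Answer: 35763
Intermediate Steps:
I = 6 (I = 6 + 0 = 6)
G(n) = -1 + n² + 6*n (G(n) = (n² + 6*n) - 1 = -1 + n² + 6*n)
35707 - R(G(-5)) = 35707 - (-62 - (-1 + (-5)² + 6*(-5))) = 35707 - (-62 - (-1 + 25 - 30)) = 35707 - (-62 - 1*(-6)) = 35707 - (-62 + 6) = 35707 - 1*(-56) = 35707 + 56 = 35763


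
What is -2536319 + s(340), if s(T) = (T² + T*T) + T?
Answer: -2304779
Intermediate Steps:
s(T) = T + 2*T² (s(T) = (T² + T²) + T = 2*T² + T = T + 2*T²)
-2536319 + s(340) = -2536319 + 340*(1 + 2*340) = -2536319 + 340*(1 + 680) = -2536319 + 340*681 = -2536319 + 231540 = -2304779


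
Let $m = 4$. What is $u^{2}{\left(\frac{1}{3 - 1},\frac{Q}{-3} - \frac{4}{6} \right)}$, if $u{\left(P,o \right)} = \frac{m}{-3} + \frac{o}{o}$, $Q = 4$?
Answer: $\frac{1}{9} \approx 0.11111$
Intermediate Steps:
$u{\left(P,o \right)} = - \frac{1}{3}$ ($u{\left(P,o \right)} = \frac{4}{-3} + \frac{o}{o} = 4 \left(- \frac{1}{3}\right) + 1 = - \frac{4}{3} + 1 = - \frac{1}{3}$)
$u^{2}{\left(\frac{1}{3 - 1},\frac{Q}{-3} - \frac{4}{6} \right)} = \left(- \frac{1}{3}\right)^{2} = \frac{1}{9}$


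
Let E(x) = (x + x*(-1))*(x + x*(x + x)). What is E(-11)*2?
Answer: 0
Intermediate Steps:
E(x) = 0 (E(x) = (x - x)*(x + x*(2*x)) = 0*(x + 2*x²) = 0)
E(-11)*2 = 0*2 = 0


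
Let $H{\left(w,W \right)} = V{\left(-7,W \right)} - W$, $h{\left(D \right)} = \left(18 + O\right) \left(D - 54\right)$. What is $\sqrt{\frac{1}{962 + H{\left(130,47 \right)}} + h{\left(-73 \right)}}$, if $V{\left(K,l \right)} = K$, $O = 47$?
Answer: $\frac{i \sqrt{1701487353}}{454} \approx 90.857 i$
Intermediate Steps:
$h{\left(D \right)} = -3510 + 65 D$ ($h{\left(D \right)} = \left(18 + 47\right) \left(D - 54\right) = 65 \left(-54 + D\right) = -3510 + 65 D$)
$H{\left(w,W \right)} = -7 - W$
$\sqrt{\frac{1}{962 + H{\left(130,47 \right)}} + h{\left(-73 \right)}} = \sqrt{\frac{1}{962 - 54} + \left(-3510 + 65 \left(-73\right)\right)} = \sqrt{\frac{1}{962 - 54} - 8255} = \sqrt{\frac{1}{908} - 8255} = \sqrt{- \frac{7495539}{908}} = \frac{i \sqrt{1701487353}}{454}$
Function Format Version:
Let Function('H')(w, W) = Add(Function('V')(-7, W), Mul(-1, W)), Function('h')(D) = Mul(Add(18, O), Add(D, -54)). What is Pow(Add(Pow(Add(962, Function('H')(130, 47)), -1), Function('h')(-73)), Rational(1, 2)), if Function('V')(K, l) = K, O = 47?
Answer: Mul(Rational(1, 454), I, Pow(1701487353, Rational(1, 2))) ≈ Mul(90.857, I)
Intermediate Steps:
Function('h')(D) = Add(-3510, Mul(65, D)) (Function('h')(D) = Mul(Add(18, 47), Add(D, -54)) = Mul(65, Add(-54, D)) = Add(-3510, Mul(65, D)))
Function('H')(w, W) = Add(-7, Mul(-1, W))
Pow(Add(Pow(Add(962, Function('H')(130, 47)), -1), Function('h')(-73)), Rational(1, 2)) = Pow(Add(Pow(Add(962, Add(-7, Mul(-1, 47))), -1), Add(-3510, Mul(65, -73))), Rational(1, 2)) = Pow(Add(Pow(Add(962, Add(-7, -47)), -1), Add(-3510, -4745)), Rational(1, 2)) = Pow(Add(Pow(Add(962, -54), -1), -8255), Rational(1, 2)) = Pow(Add(Pow(908, -1), -8255), Rational(1, 2)) = Pow(Add(Rational(1, 908), -8255), Rational(1, 2)) = Pow(Rational(-7495539, 908), Rational(1, 2)) = Mul(Rational(1, 454), I, Pow(1701487353, Rational(1, 2)))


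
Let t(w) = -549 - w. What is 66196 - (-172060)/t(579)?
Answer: 18624257/282 ≈ 66044.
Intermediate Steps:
66196 - (-172060)/t(579) = 66196 - (-172060)/(-549 - 1*579) = 66196 - (-172060)/(-549 - 579) = 66196 - (-172060)/(-1128) = 66196 - (-172060)*(-1)/1128 = 66196 - 1*43015/282 = 66196 - 43015/282 = 18624257/282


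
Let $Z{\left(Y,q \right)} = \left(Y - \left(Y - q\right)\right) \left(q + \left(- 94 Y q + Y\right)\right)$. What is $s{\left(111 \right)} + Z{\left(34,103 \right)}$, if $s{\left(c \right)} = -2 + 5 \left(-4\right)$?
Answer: $-33892275$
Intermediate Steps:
$Z{\left(Y,q \right)} = q \left(Y + q - 94 Y q\right)$ ($Z{\left(Y,q \right)} = q \left(q - \left(- Y + 94 Y q\right)\right) = q \left(Y + q - 94 Y q\right)$)
$s{\left(c \right)} = -22$ ($s{\left(c \right)} = -2 - 20 = -22$)
$s{\left(111 \right)} + Z{\left(34,103 \right)} = -22 + 103 \left(34 + 103 - 3196 \cdot 103\right) = -22 + 103 \left(34 + 103 - 329188\right) = -22 + 103 \left(-329051\right) = -22 - 33892253 = -33892275$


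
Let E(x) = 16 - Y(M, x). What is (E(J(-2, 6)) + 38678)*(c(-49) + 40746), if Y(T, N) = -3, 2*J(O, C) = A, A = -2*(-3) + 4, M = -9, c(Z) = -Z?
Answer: 1578644115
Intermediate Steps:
A = 10 (A = 6 + 4 = 10)
J(O, C) = 5 (J(O, C) = (½)*10 = 5)
E(x) = 19 (E(x) = 16 - 1*(-3) = 16 + 3 = 19)
(E(J(-2, 6)) + 38678)*(c(-49) + 40746) = (19 + 38678)*(-1*(-49) + 40746) = 38697*(49 + 40746) = 38697*40795 = 1578644115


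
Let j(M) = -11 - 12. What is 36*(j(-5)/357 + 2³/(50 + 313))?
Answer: -21972/14399 ≈ -1.5259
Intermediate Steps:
j(M) = -23
36*(j(-5)/357 + 2³/(50 + 313)) = 36*(-23/357 + 2³/(50 + 313)) = 36*(-23*1/357 + 8/363) = 36*(-23/357 + 8*(1/363)) = 36*(-23/357 + 8/363) = 36*(-1831/43197) = -21972/14399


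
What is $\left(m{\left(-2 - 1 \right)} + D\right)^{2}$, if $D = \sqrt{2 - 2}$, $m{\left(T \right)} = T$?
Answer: $9$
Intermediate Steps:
$D = 0$ ($D = \sqrt{0} = 0$)
$\left(m{\left(-2 - 1 \right)} + D\right)^{2} = \left(\left(-2 - 1\right) + 0\right)^{2} = \left(-3 + 0\right)^{2} = \left(-3\right)^{2} = 9$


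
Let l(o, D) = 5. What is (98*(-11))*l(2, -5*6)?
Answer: -5390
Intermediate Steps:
(98*(-11))*l(2, -5*6) = (98*(-11))*5 = -1078*5 = -5390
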